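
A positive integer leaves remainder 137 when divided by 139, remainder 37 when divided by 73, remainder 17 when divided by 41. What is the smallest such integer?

241302

The moduli are pairwise coprime; M = 139·73·41 = 416027.
M/139 = 2993; 2993 ≡ 74 (mod 139); 74·62 ≡ 1, so inverse 62.
M/73 = 5699; 5699 ≡ 5 (mod 73); 5·44 ≡ 1, so inverse 44.
M/41 = 10147; 10147 ≡ 20 (mod 41); 20·39 ≡ 1, so inverse 39.
N ≡ 137·2993·62 + 37·5699·44 + 17·10147·39 = 41427975.
41427975 mod 416027 = 241302.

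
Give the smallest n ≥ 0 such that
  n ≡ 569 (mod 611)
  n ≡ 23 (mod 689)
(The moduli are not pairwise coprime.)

Combine the congruences pairwise.
gcd(611, 689) = 13 and 13 | (23 − 569), so the pair is consistent; merging gives n ≡ 4846 (mod 32383), where 32383 = lcm(611, 689).
The solution is unique modulo lcm(611, 689) = 32383.

4846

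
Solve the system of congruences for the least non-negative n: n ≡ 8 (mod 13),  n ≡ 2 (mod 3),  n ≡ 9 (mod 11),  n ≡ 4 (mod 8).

2660

The moduli are pairwise coprime; M = 13·3·11·8 = 3432.
M/13 = 264; 264 ≡ 4 (mod 13); 4·10 ≡ 1, so inverse 10.
M/3 = 1144; 1144 ≡ 1 (mod 3), inverse 1.
M/11 = 312; 312 ≡ 4 (mod 11); 4·3 ≡ 1, so inverse 3.
M/8 = 429; 429 ≡ 5 (mod 8); 5·5 ≡ 1, so inverse 5.
n ≡ 8·264·10 + 2·1144·1 + 9·312·3 + 4·429·5 = 40412.
40412 mod 3432 = 2660.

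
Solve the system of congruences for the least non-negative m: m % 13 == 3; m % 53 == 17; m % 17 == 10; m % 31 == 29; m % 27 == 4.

Combine the congruences pairwise.
From m ≡ 3 (mod 13) write m = 3 + 13t. Substituting into m ≡ 17 (mod 53) gives 13t ≡ 14 (mod 53), and since 13⁻¹ ≡ 49 (mod 53), t ≡ 50. Hence m ≡ 3 + 13·50 = 653 (mod 689).
From m ≡ 653 (mod 689) write m = 653 + 689t. Substituting into m ≡ 10 (mod 17) gives 689t ≡ 3 (mod 17), and since 9⁻¹ ≡ 2 (mod 17), t ≡ 6. Hence m ≡ 653 + 689·6 = 4787 (mod 11713).
From m ≡ 4787 (mod 11713) write m = 4787 + 11713t. Substituting into m ≡ 29 (mod 31) gives 11713t ≡ 16 (mod 31), and since 26⁻¹ ≡ 6 (mod 31), t ≡ 3. Hence m ≡ 4787 + 11713·3 = 39926 (mod 363103).
From m ≡ 39926 (mod 363103) write m = 39926 + 363103t. Substituting into m ≡ 4 (mod 27) gives 363103t ≡ 11 (mod 27), and since 7⁻¹ ≡ 4 (mod 27), t ≡ 17. Hence m ≡ 39926 + 363103·17 = 6212677 (mod 9803781).

6212677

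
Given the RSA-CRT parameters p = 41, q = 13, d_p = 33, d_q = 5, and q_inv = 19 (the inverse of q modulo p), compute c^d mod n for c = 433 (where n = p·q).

m₁ = c^(d_p) mod p: c ≡ 23 (mod 41), and 23^33 mod 41 = 31.
m₂ = c^(d_q) mod q: c ≡ 4 (mod 13), and 4^5 mod 13 = 10.
h = q_inv·(m₁ − m₂) mod p = 19·(31 − 10) mod 41 = 30.
m = m₂ + h·q = 10 + 30·13 = 400.

400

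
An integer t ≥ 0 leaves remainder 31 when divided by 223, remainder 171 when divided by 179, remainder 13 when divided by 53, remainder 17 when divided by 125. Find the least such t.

36735267

From t ≡ 31 (mod 223) write t = 31 + 223s. Substituting into t ≡ 171 (mod 179) gives 223s ≡ 140 (mod 179), and since 44⁻¹ ≡ 118 (mod 179), s ≡ 52. Hence t ≡ 31 + 223·52 = 11627 (mod 39917).
From t ≡ 11627 (mod 39917) write t = 11627 + 39917s. Substituting into t ≡ 13 (mod 53) gives 39917s ≡ 46 (mod 53), and since 8⁻¹ ≡ 20 (mod 53), s ≡ 19. Hence t ≡ 11627 + 39917·19 = 770050 (mod 2115601).
From t ≡ 770050 (mod 2115601) write t = 770050 + 2115601s. Substituting into t ≡ 17 (mod 125) gives 2115601s ≡ 92 (mod 125), and since 101⁻¹ ≡ 26 (mod 125), s ≡ 17. Hence t ≡ 770050 + 2115601·17 = 36735267 (mod 264450125).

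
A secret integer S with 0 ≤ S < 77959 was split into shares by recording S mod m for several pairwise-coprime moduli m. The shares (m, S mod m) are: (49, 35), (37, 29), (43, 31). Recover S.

From S ≡ 35 (mod 49) write S = 35 + 49t. Substituting into S ≡ 29 (mod 37) gives 49t ≡ 31 (mod 37), and since 12⁻¹ ≡ 34 (mod 37), t ≡ 18. Hence S ≡ 35 + 49·18 = 917 (mod 1813).
From S ≡ 917 (mod 1813) write S = 917 + 1813t. Substituting into S ≡ 31 (mod 43) gives 1813t ≡ 17 (mod 43), and since 7⁻¹ ≡ 37 (mod 43), t ≡ 27. Hence S ≡ 917 + 1813·27 = 49868 (mod 77959).

49868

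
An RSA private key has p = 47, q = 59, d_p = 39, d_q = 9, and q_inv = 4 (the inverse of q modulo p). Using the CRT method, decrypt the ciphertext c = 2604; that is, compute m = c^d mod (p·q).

575

m₁ = c^(d_p) mod p: c ≡ 19 (mod 47), and 19^39 mod 47 = 11.
m₂ = c^(d_q) mod q: c ≡ 8 (mod 59), and 8^9 mod 59 = 44.
h = q_inv·(m₁ − m₂) mod p = 4·(11 − 44) mod 47 = 9.
m = m₂ + h·q = 44 + 9·59 = 575.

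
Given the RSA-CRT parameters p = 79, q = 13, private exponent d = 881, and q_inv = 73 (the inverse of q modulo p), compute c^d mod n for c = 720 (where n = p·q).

d_p = d mod (p−1) = 881 mod 78 = 23; d_q = d mod (q−1) = 5.
m₁ = c^(d_p) mod p: c ≡ 9 (mod 79), and 9^23 mod 79 = 25.
m₂ = c^(d_q) mod q: c ≡ 5 (mod 13), and 5^5 mod 13 = 5.
h = q_inv·(m₁ − m₂) mod p = 73·(25 − 5) mod 79 = 38.
m = m₂ + h·q = 5 + 38·13 = 499.

499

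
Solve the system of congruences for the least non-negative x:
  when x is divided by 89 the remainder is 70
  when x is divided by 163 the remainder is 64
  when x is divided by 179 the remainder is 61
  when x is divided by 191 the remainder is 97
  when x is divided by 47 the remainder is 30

695198650

The moduli are pairwise coprime; N = 89·163·179·191·47 = 23311051681.
N/89 = 261921929; 261921929 ≡ 2 (mod 89); 2·45 ≡ 1, so inverse 45.
N/163 = 143012587; 143012587 ≡ 136 (mod 163); 136·6 ≡ 1, so inverse 6.
N/179 = 130229339; 130229339 ≡ 37 (mod 179); 37·150 ≡ 1, so inverse 150.
N/191 = 122047391; 122047391 ≡ 110 (mod 191); 110·33 ≡ 1, so inverse 33.
N/47 = 495979823; 495979823 ≡ 9 (mod 47); 9·21 ≡ 1, so inverse 21.
x ≡ 70·261921929·45 + 64·143012587·6 + 61·130229339·150 + 97·122047391·33 + 30·495979823·21 = 2774710348689.
2774710348689 mod 23311051681 = 695198650.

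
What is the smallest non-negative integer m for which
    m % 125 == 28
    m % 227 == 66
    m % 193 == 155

Combine the congruences pairwise.
From m ≡ 28 (mod 125) write m = 28 + 125t. Substituting into m ≡ 66 (mod 227) gives 125t ≡ 38 (mod 227), and since 125⁻¹ ≡ 158 (mod 227), t ≡ 102. Hence m ≡ 28 + 125·102 = 12778 (mod 28375).
From m ≡ 12778 (mod 28375) write m = 12778 + 28375t. Substituting into m ≡ 155 (mod 193) gives 28375t ≡ 115 (mod 193), and since 4⁻¹ ≡ 145 (mod 193), t ≡ 77. Hence m ≡ 12778 + 28375·77 = 2197653 (mod 5476375).

2197653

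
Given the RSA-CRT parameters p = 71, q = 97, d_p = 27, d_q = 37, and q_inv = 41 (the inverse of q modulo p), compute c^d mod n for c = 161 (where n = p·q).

1779

m₁ = c^(d_p) mod p: c ≡ 19 (mod 71), and 19^27 mod 71 = 4.
m₂ = c^(d_q) mod q: c ≡ 64 (mod 97), and 64^37 mod 97 = 33.
h = q_inv·(m₁ − m₂) mod p = 41·(4 − 33) mod 71 = 18.
m = m₂ + h·q = 33 + 18·97 = 1779.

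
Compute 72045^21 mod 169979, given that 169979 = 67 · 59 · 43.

21284

Mod 67: 72045 ≡ 20; 20^21 ≡ 45 (mod 67).
Mod 59: 72045 ≡ 6; 6^21 ≡ 44 (mod 59).
Mod 43: 72045 ≡ 20; 20^21 ≡ 42 (mod 43).
Combine by CRT: x ≡ 45 (mod 67), x ≡ 44 (mod 59), x ≡ 42 (mod 43) ⇒ x ≡ 21284 (mod 169979).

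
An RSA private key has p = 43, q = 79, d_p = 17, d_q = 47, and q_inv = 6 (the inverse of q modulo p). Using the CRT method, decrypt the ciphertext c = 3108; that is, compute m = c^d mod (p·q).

331

m₁ = c^(d_p) mod p: c ≡ 12 (mod 43), and 12^17 mod 43 = 30.
m₂ = c^(d_q) mod q: c ≡ 27 (mod 79), and 27^47 mod 79 = 15.
h = q_inv·(m₁ − m₂) mod p = 6·(30 − 15) mod 43 = 4.
m = m₂ + h·q = 15 + 4·79 = 331.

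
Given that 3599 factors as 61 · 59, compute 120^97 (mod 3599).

982

Mod 61: 120 ≡ 59; by Fermat, exponent reduces to 97 mod 60 = 37; 59^37 ≡ 6 (mod 61).
Mod 59: 120 ≡ 2; by Fermat, exponent reduces to 97 mod 58 = 39; 2^39 ≡ 38 (mod 59).
Combine by CRT: x ≡ 6 (mod 61), x ≡ 38 (mod 59) ⇒ x ≡ 982 (mod 3599).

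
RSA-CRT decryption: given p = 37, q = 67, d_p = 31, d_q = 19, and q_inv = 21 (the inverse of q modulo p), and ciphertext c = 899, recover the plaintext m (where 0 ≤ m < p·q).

m₁ = c^(d_p) mod p: c ≡ 11 (mod 37), and 11^31 mod 37 = 11.
m₂ = c^(d_q) mod q: c ≡ 28 (mod 67), and 28^19 mod 67 = 18.
h = q_inv·(m₁ − m₂) mod p = 21·(11 − 18) mod 37 = 1.
m = m₂ + h·q = 18 + 1·67 = 85.

85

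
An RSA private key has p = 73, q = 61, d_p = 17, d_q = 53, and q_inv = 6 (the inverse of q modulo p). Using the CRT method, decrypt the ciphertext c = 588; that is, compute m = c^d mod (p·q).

m₁ = c^(d_p) mod p: c ≡ 4 (mod 73), and 4^17 mod 73 = 55.
m₂ = c^(d_q) mod q: c ≡ 39 (mod 61), and 39^53 mod 61 = 49.
h = q_inv·(m₁ − m₂) mod p = 6·(55 − 49) mod 73 = 36.
m = m₂ + h·q = 49 + 36·61 = 2245.

2245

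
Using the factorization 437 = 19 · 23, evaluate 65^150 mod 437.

Mod 19: 65 ≡ 8; by Fermat, exponent reduces to 150 mod 18 = 6; 8^6 ≡ 1 (mod 19).
Mod 23: 65 ≡ 19; by Fermat, exponent reduces to 150 mod 22 = 18; 19^18 ≡ 8 (mod 23).
Combine by CRT: x ≡ 1 (mod 19), x ≡ 8 (mod 23) ⇒ x ≡ 77 (mod 437).

77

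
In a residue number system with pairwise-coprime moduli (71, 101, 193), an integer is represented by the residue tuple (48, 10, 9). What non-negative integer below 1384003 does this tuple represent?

The moduli are pairwise coprime; N = 71·101·193 = 1384003.
N/71 = 19493; 19493 ≡ 39 (mod 71); 39·51 ≡ 1, so inverse 51.
N/101 = 13703; 13703 ≡ 68 (mod 101); 68·52 ≡ 1, so inverse 52.
N/193 = 7171; 7171 ≡ 30 (mod 193); 30·148 ≡ 1, so inverse 148.
x ≡ 48·19493·51 + 10·13703·52 + 9·7171·148 = 64396196.
64396196 mod 1384003 = 732058.

732058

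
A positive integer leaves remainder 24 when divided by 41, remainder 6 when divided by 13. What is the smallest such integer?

188

Combine the congruences pairwise.
From m ≡ 24 (mod 41) write m = 24 + 41t. Substituting into m ≡ 6 (mod 13) gives 41t ≡ 8 (mod 13), and since 2⁻¹ ≡ 7 (mod 13), t ≡ 4. Hence m ≡ 24 + 41·4 = 188 (mod 533).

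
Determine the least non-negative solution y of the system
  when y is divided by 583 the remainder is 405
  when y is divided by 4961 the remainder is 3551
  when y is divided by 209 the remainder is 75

1372787

Combine the congruences pairwise.
gcd(583, 4961) = 11 and 11 | (3551 − 405), so the pair is consistent; merging gives y ≡ 58122 (mod 262933), where 262933 = lcm(583, 4961).
gcd(262933, 209) = 11 and 11 | (75 − 58122), so the pair is consistent; merging gives y ≡ 1372787 (mod 4995727), where 4995727 = lcm(262933, 209).
The solution is unique modulo lcm(583, 4961, 209) = 4995727.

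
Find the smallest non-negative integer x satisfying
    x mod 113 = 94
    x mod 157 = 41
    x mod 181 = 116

The moduli are pairwise coprime; N = 113·157·181 = 3211121.
N/113 = 28417; 28417 ≡ 54 (mod 113); 54·90 ≡ 1, so inverse 90.
N/157 = 20453; 20453 ≡ 43 (mod 157); 43·84 ≡ 1, so inverse 84.
N/181 = 17741; 17741 ≡ 3 (mod 181); 3·121 ≡ 1, so inverse 121.
x ≡ 94·28417·90 + 41·20453·84 + 116·17741·121 = 559860628.
559860628 mod 3211121 = 1125574.

1125574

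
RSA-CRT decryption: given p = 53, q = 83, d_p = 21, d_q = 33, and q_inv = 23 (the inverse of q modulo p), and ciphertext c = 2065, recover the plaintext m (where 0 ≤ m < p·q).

1595

m₁ = c^(d_p) mod p: c ≡ 51 (mod 53), and 51^21 mod 53 = 5.
m₂ = c^(d_q) mod q: c ≡ 73 (mod 83), and 73^33 mod 83 = 18.
h = q_inv·(m₁ − m₂) mod p = 23·(5 − 18) mod 53 = 19.
m = m₂ + h·q = 18 + 19·83 = 1595.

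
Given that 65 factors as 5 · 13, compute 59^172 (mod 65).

61

Mod 5: 59 ≡ 4; since 4 | 172, by Fermat 4^172 ≡ 1 (mod 5).
Mod 13: 59 ≡ 7; by Fermat, exponent reduces to 172 mod 12 = 4; 7^4 ≡ 9 (mod 13).
Combine by CRT: x ≡ 1 (mod 5), x ≡ 9 (mod 13) ⇒ x ≡ 61 (mod 65).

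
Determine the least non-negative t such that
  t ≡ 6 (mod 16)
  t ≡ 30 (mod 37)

326

From t ≡ 6 (mod 16) write t = 6 + 16s. Substituting into t ≡ 30 (mod 37) gives 16s ≡ 24 (mod 37), and since 16⁻¹ ≡ 7 (mod 37), s ≡ 20. Hence t ≡ 6 + 16·20 = 326 (mod 592).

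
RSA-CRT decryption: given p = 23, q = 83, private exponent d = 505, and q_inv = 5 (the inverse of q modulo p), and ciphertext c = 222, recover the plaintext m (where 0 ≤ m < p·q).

710

d_p = d mod (p−1) = 505 mod 22 = 21; d_q = d mod (q−1) = 13.
m₁ = c^(d_p) mod p: c ≡ 15 (mod 23), and 15^21 mod 23 = 20.
m₂ = c^(d_q) mod q: c ≡ 56 (mod 83), and 56^13 mod 83 = 46.
h = q_inv·(m₁ − m₂) mod p = 5·(20 − 46) mod 23 = 8.
m = m₂ + h·q = 46 + 8·83 = 710.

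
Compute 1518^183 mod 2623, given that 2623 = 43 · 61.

938

Mod 43: 1518 ≡ 13; by Fermat, exponent reduces to 183 mod 42 = 15; 13^15 ≡ 35 (mod 43).
Mod 61: 1518 ≡ 54; by Fermat, exponent reduces to 183 mod 60 = 3; 54^3 ≡ 23 (mod 61).
Combine by CRT: x ≡ 35 (mod 43), x ≡ 23 (mod 61) ⇒ x ≡ 938 (mod 2623).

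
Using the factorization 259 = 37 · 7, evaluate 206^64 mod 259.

53

Mod 37: 206 ≡ 21; by Fermat, exponent reduces to 64 mod 36 = 28; 21^28 ≡ 16 (mod 37).
Mod 7: 206 ≡ 3; by Fermat, exponent reduces to 64 mod 6 = 4; 3^4 ≡ 4 (mod 7).
Combine by CRT: x ≡ 16 (mod 37), x ≡ 4 (mod 7) ⇒ x ≡ 53 (mod 259).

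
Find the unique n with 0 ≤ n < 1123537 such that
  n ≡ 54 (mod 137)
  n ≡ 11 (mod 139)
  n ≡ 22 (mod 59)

241037

The moduli are pairwise coprime; M = 137·139·59 = 1123537.
M/137 = 8201; 8201 ≡ 118 (mod 137); 118·36 ≡ 1, so inverse 36.
M/139 = 8083; 8083 ≡ 21 (mod 139); 21·53 ≡ 1, so inverse 53.
M/59 = 19043; 19043 ≡ 45 (mod 59); 45·21 ≡ 1, so inverse 21.
n ≡ 54·8201·36 + 11·8083·53 + 22·19043·21 = 29452999.
29452999 mod 1123537 = 241037.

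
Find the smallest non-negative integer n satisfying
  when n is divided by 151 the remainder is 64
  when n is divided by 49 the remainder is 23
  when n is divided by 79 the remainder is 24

The moduli are pairwise coprime; M = 151·49·79 = 584521.
M/151 = 3871; 3871 ≡ 96 (mod 151); 96·140 ≡ 1, so inverse 140.
M/49 = 11929; 11929 ≡ 22 (mod 49); 22·29 ≡ 1, so inverse 29.
M/79 = 7399; 7399 ≡ 52 (mod 79); 52·38 ≡ 1, so inverse 38.
n ≡ 64·3871·140 + 23·11929·29 + 24·7399·38 = 49388691.
49388691 mod 584521 = 288927.

288927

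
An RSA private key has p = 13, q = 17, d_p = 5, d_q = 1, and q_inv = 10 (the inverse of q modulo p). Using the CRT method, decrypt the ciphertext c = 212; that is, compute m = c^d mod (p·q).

m₁ = c^(d_p) mod p: c ≡ 4 (mod 13), and 4^5 mod 13 = 10.
m₂ = c^(d_q) mod q: c ≡ 8 (mod 17), and 8^1 mod 17 = 8.
h = q_inv·(m₁ − m₂) mod p = 10·(10 − 8) mod 13 = 7.
m = m₂ + h·q = 8 + 7·17 = 127.

127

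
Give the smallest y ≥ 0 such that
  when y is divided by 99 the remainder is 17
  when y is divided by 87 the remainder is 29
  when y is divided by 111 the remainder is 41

gcd(99, 87) = 3 and 3 | (29 − 17), so the pair is consistent; merging gives y ≡ 116 (mod 2871), where 2871 = lcm(99, 87).
gcd(2871, 111) = 3 and 3 | (41 − 116), so the pair is consistent; merging gives y ≡ 14471 (mod 106227), where 106227 = lcm(2871, 111).
The solution is unique modulo lcm(99, 87, 111) = 106227.

14471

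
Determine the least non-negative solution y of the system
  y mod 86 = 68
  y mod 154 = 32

gcd(86, 154) = 2 and 2 | (32 − 68), so the pair is consistent; merging gives y ≡ 6346 (mod 6622), where 6622 = lcm(86, 154).
The solution is unique modulo lcm(86, 154) = 6622.

6346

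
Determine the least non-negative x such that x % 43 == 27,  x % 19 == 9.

From x ≡ 27 (mod 43) write x = 27 + 43t. Substituting into x ≡ 9 (mod 19) gives 43t ≡ 1 (mod 19), and since 5⁻¹ ≡ 4 (mod 19), t ≡ 4. Hence x ≡ 27 + 43·4 = 199 (mod 817).

199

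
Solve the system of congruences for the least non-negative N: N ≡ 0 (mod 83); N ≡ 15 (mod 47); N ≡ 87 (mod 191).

From N ≡ 0 (mod 83) write N = 0 + 83t. Substituting into N ≡ 15 (mod 47) gives 83t ≡ 15 (mod 47), and since 36⁻¹ ≡ 17 (mod 47), t ≡ 20. Hence N ≡ 0 + 83·20 = 1660 (mod 3901).
From N ≡ 1660 (mod 3901) write N = 1660 + 3901t. Substituting into N ≡ 87 (mod 191) gives 3901t ≡ 146 (mod 191), and since 81⁻¹ ≡ 158 (mod 191), t ≡ 148. Hence N ≡ 1660 + 3901·148 = 579008 (mod 745091).

579008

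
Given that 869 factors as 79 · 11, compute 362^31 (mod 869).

Mod 79: 362 ≡ 46; 46^31 ≡ 22 (mod 79).
Mod 11: 362 ≡ 10; by Fermat, exponent reduces to 31 mod 10 = 1; 10^1 ≡ 10 (mod 11).
Combine by CRT: x ≡ 22 (mod 79), x ≡ 10 (mod 11) ⇒ x ≡ 417 (mod 869).

417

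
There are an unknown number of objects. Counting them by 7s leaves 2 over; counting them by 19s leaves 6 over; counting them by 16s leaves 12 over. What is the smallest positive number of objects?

The moduli are pairwise coprime; M = 7·19·16 = 2128.
M/7 = 304; 304 ≡ 3 (mod 7); 3·5 ≡ 1, so inverse 5.
M/19 = 112; 112 ≡ 17 (mod 19); 17·9 ≡ 1, so inverse 9.
M/16 = 133; 133 ≡ 5 (mod 16); 5·13 ≡ 1, so inverse 13.
N ≡ 2·304·5 + 6·112·9 + 12·133·13 = 29836.
29836 mod 2128 = 44.

44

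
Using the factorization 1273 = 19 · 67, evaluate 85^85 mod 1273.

Mod 19: 85 ≡ 9; by Fermat, exponent reduces to 85 mod 18 = 13; 9^13 ≡ 6 (mod 19).
Mod 67: 85 ≡ 18; by Fermat, exponent reduces to 85 mod 66 = 19; 18^19 ≡ 57 (mod 67).
Combine by CRT: x ≡ 6 (mod 19), x ≡ 57 (mod 67) ⇒ x ≡ 861 (mod 1273).

861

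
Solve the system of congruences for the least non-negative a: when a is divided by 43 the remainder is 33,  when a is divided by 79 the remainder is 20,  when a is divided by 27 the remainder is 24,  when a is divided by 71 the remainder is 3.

5400618

The moduli are pairwise coprime; N = 43·79·27·71 = 6512049.
N/43 = 151443; 151443 ≡ 40 (mod 43); 40·14 ≡ 1, so inverse 14.
N/79 = 82431; 82431 ≡ 34 (mod 79); 34·7 ≡ 1, so inverse 7.
N/27 = 241187; 241187 ≡ 23 (mod 27); 23·20 ≡ 1, so inverse 20.
N/71 = 91719; 91719 ≡ 58 (mod 71); 58·60 ≡ 1, so inverse 60.
a ≡ 33·151443·14 + 20·82431·7 + 24·241187·20 + 3·91719·60 = 213786186.
213786186 mod 6512049 = 5400618.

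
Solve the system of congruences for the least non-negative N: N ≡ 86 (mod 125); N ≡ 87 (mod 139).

16211

From N ≡ 86 (mod 125) write N = 86 + 125t. Substituting into N ≡ 87 (mod 139) gives 125t ≡ 1 (mod 139), and since 125⁻¹ ≡ 129 (mod 139), t ≡ 129. Hence N ≡ 86 + 125·129 = 16211 (mod 17375).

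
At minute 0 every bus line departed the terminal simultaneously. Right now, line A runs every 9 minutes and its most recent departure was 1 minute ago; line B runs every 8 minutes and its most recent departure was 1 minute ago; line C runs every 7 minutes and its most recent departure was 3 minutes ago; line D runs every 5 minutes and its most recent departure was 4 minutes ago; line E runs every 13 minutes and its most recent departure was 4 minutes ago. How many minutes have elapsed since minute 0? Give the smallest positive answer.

The moduli are pairwise coprime; N = 9·8·7·5·13 = 32760.
N/9 = 3640; 3640 ≡ 4 (mod 9); 4·7 ≡ 1, so inverse 7.
N/8 = 4095; 4095 ≡ 7 (mod 8); 7·7 ≡ 1, so inverse 7.
N/7 = 4680; 4680 ≡ 4 (mod 7); 4·2 ≡ 1, so inverse 2.
N/5 = 6552; 6552 ≡ 2 (mod 5); 2·3 ≡ 1, so inverse 3.
N/13 = 2520; 2520 ≡ 11 (mod 13); 11·6 ≡ 1, so inverse 6.
t ≡ 1·3640·7 + 1·4095·7 + 3·4680·2 + 4·6552·3 + 4·2520·6 = 221329.
221329 mod 32760 = 24769.

24769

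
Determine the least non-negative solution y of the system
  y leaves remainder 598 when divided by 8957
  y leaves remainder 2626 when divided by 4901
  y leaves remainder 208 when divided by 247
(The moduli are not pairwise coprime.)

gcd(8957, 4901) = 169 and 169 | (2626 − 598), so the pair is consistent; merging gives y ≡ 134953 (mod 259753), where 259753 = lcm(8957, 4901).
gcd(259753, 247) = 13 and 13 | (208 − 134953), so the pair is consistent; merging gives y ≡ 4031248 (mod 4935307), where 4935307 = lcm(259753, 247).
The solution is unique modulo lcm(8957, 4901, 247) = 4935307.

4031248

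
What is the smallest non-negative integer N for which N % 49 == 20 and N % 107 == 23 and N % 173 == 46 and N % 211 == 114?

94611670

Combine the congruences pairwise.
From N ≡ 20 (mod 49) write N = 20 + 49t. Substituting into N ≡ 23 (mod 107) gives 49t ≡ 3 (mod 107), and since 49⁻¹ ≡ 83 (mod 107), t ≡ 35. Hence N ≡ 20 + 49·35 = 1735 (mod 5243).
From N ≡ 1735 (mod 5243) write N = 1735 + 5243t. Substituting into N ≡ 46 (mod 173) gives 5243t ≡ 41 (mod 173), and since 53⁻¹ ≡ 111 (mod 173), t ≡ 53. Hence N ≡ 1735 + 5243·53 = 279614 (mod 907039).
From N ≡ 279614 (mod 907039) write N = 279614 + 907039t. Substituting into N ≡ 114 (mod 211) gives 907039t ≡ 75 (mod 211), and since 161⁻¹ ≡ 173 (mod 211), t ≡ 104. Hence N ≡ 279614 + 907039·104 = 94611670 (mod 191385229).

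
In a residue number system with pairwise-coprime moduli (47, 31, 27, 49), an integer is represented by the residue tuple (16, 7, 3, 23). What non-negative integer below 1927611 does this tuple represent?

Combine the congruences pairwise.
From x ≡ 16 (mod 47) write x = 16 + 47t. Substituting into x ≡ 7 (mod 31) gives 47t ≡ 22 (mod 31), and since 16⁻¹ ≡ 2 (mod 31), t ≡ 13. Hence x ≡ 16 + 47·13 = 627 (mod 1457).
From x ≡ 627 (mod 1457) write x = 627 + 1457t. Substituting into x ≡ 3 (mod 27) gives 1457t ≡ 24 (mod 27), and since 26⁻¹ ≡ 26 (mod 27), t ≡ 3. Hence x ≡ 627 + 1457·3 = 4998 (mod 39339).
From x ≡ 4998 (mod 39339) write x = 4998 + 39339t. Substituting into x ≡ 23 (mod 49) gives 39339t ≡ 23 (mod 49), and since 41⁻¹ ≡ 6 (mod 49), t ≡ 40. Hence x ≡ 4998 + 39339·40 = 1578558 (mod 1927611).

1578558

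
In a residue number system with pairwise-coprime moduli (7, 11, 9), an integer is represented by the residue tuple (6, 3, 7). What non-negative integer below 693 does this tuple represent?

223

The moduli are pairwise coprime; N = 7·11·9 = 693.
N/7 = 99; 99 ≡ 1 (mod 7), inverse 1.
N/11 = 63; 63 ≡ 8 (mod 11); 8·7 ≡ 1, so inverse 7.
N/9 = 77; 77 ≡ 5 (mod 9); 5·2 ≡ 1, so inverse 2.
x ≡ 6·99·1 + 3·63·7 + 7·77·2 = 2995.
2995 mod 693 = 223.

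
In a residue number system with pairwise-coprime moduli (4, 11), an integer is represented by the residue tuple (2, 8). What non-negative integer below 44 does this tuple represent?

Combine the congruences pairwise.
From x ≡ 2 (mod 4) write x = 2 + 4t. Substituting into x ≡ 8 (mod 11) gives 4t ≡ 6 (mod 11), and since 4⁻¹ ≡ 3 (mod 11), t ≡ 7. Hence x ≡ 2 + 4·7 = 30 (mod 44).

30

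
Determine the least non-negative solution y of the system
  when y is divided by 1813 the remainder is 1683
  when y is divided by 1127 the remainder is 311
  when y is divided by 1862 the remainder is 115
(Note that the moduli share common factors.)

748639

Combine the congruences pairwise.
gcd(1813, 1127) = 49 and 49 | (311 − 1683), so the pair is consistent; merging gives y ≡ 39756 (mod 41699), where 41699 = lcm(1813, 1127).
gcd(41699, 1862) = 49 and 49 | (115 − 39756), so the pair is consistent; merging gives y ≡ 748639 (mod 1584562), where 1584562 = lcm(41699, 1862).
The solution is unique modulo lcm(1813, 1127, 1862) = 1584562.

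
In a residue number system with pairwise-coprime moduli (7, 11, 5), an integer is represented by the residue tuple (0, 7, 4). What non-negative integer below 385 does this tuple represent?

The moduli are pairwise coprime; N = 7·11·5 = 385.
N/7 = 55; 55 ≡ 6 (mod 7); 6·6 ≡ 1, so inverse 6.
N/11 = 35; 35 ≡ 2 (mod 11); 2·6 ≡ 1, so inverse 6.
N/5 = 77; 77 ≡ 2 (mod 5); 2·3 ≡ 1, so inverse 3.
x ≡ 0·55·6 + 7·35·6 + 4·77·3 = 2394.
2394 mod 385 = 84.

84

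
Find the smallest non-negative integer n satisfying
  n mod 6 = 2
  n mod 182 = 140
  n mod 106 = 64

19250

gcd(6, 182) = 2 and 2 | (140 − 2), so the pair is consistent; merging gives n ≡ 140 (mod 546), where 546 = lcm(6, 182).
gcd(546, 106) = 2 and 2 | (64 − 140), so the pair is consistent; merging gives n ≡ 19250 (mod 28938), where 28938 = lcm(546, 106).
The solution is unique modulo lcm(6, 182, 106) = 28938.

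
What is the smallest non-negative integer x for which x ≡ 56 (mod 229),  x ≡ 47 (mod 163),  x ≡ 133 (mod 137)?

4654023

The moduli are pairwise coprime; N = 229·163·137 = 5113799.
N/229 = 22331; 22331 ≡ 118 (mod 229); 118·33 ≡ 1, so inverse 33.
N/163 = 31373; 31373 ≡ 77 (mod 163); 77·36 ≡ 1, so inverse 36.
N/137 = 37327; 37327 ≡ 63 (mod 137); 63·87 ≡ 1, so inverse 87.
x ≡ 56·22331·33 + 47·31373·36 + 133·37327·87 = 526261521.
526261521 mod 5113799 = 4654023.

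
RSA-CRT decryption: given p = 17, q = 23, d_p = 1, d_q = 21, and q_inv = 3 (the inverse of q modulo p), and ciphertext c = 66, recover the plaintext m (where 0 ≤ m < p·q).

15

m₁ = c^(d_p) mod p: c ≡ 15 (mod 17), and 15^1 mod 17 = 15.
m₂ = c^(d_q) mod q: c ≡ 20 (mod 23), and 20^21 mod 23 = 15.
h = q_inv·(m₁ − m₂) mod p = 3·(15 − 15) mod 17 = 0.
m = m₂ + h·q = 15 + 0·23 = 15.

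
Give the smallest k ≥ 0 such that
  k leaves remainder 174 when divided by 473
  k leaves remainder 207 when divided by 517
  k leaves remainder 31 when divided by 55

94301

gcd(473, 517) = 11 and 11 | (207 − 174), so the pair is consistent; merging gives k ≡ 5377 (mod 22231), where 22231 = lcm(473, 517).
gcd(22231, 55) = 11 and 11 | (31 − 5377), so the pair is consistent; merging gives k ≡ 94301 (mod 111155), where 111155 = lcm(22231, 55).
The solution is unique modulo lcm(473, 517, 55) = 111155.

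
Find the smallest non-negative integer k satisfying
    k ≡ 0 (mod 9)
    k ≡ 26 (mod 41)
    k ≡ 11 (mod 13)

The moduli are pairwise coprime; N = 9·41·13 = 4797.
N/9 = 533; 533 ≡ 2 (mod 9); 2·5 ≡ 1, so inverse 5.
N/41 = 117; 117 ≡ 35 (mod 41); 35·34 ≡ 1, so inverse 34.
N/13 = 369; 369 ≡ 5 (mod 13); 5·8 ≡ 1, so inverse 8.
k ≡ 0·533·5 + 26·117·34 + 11·369·8 = 135900.
135900 mod 4797 = 1584.

1584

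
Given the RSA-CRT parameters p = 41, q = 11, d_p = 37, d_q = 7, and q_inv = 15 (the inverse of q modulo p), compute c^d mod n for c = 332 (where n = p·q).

271

m₁ = c^(d_p) mod p: c ≡ 4 (mod 41), and 4^37 mod 41 = 25.
m₂ = c^(d_q) mod q: c ≡ 2 (mod 11), and 2^7 mod 11 = 7.
h = q_inv·(m₁ − m₂) mod p = 15·(25 − 7) mod 41 = 24.
m = m₂ + h·q = 7 + 24·11 = 271.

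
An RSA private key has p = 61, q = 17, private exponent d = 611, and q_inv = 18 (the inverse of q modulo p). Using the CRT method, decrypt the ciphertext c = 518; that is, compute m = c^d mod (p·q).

d_p = d mod (p−1) = 611 mod 60 = 11; d_q = d mod (q−1) = 3.
m₁ = c^(d_p) mod p: c ≡ 30 (mod 61), and 30^11 mod 61 = 54.
m₂ = c^(d_q) mod q: c ≡ 8 (mod 17), and 8^3 mod 17 = 2.
h = q_inv·(m₁ − m₂) mod p = 18·(54 − 2) mod 61 = 21.
m = m₂ + h·q = 2 + 21·17 = 359.

359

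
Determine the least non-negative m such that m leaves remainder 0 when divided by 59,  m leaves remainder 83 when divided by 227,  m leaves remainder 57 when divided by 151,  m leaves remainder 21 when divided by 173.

The moduli are pairwise coprime; N = 59·227·151·173 = 349865339.
N/59 = 5929921; 5929921 ≡ 8 (mod 59); 8·37 ≡ 1, so inverse 37.
N/227 = 1541257; 1541257 ≡ 154 (mod 227); 154·199 ≡ 1, so inverse 199.
N/151 = 2316989; 2316989 ≡ 45 (mod 151); 45·47 ≡ 1, so inverse 47.
N/173 = 2022343; 2022343 ≡ 146 (mod 173); 146·32 ≡ 1, so inverse 32.
m ≡ 0·5929921·37 + 83·1541257·199 + 57·2316989·47 + 21·2022343·32 = 33023169896.
33023169896 mod 349865339 = 135828030.

135828030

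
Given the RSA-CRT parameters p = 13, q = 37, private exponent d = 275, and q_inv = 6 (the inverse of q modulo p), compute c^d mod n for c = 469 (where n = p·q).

d_p = d mod (p−1) = 275 mod 12 = 11; d_q = d mod (q−1) = 23.
m₁ = c^(d_p) mod p: c ≡ 1 (mod 13), and 1^11 mod 13 = 1.
m₂ = c^(d_q) mod q: c ≡ 25 (mod 37), and 25^23 mod 37 = 30.
h = q_inv·(m₁ − m₂) mod p = 6·(1 − 30) mod 13 = 8.
m = m₂ + h·q = 30 + 8·37 = 326.

326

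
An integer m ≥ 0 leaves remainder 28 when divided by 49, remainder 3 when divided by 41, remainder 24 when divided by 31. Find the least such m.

From m ≡ 28 (mod 49) write m = 28 + 49t. Substituting into m ≡ 3 (mod 41) gives 49t ≡ 16 (mod 41), and since 8⁻¹ ≡ 36 (mod 41), t ≡ 2. Hence m ≡ 28 + 49·2 = 126 (mod 2009).
From m ≡ 126 (mod 2009) write m = 126 + 2009t. Substituting into m ≡ 24 (mod 31) gives 2009t ≡ 22 (mod 31), and since 25⁻¹ ≡ 5 (mod 31), t ≡ 17. Hence m ≡ 126 + 2009·17 = 34279 (mod 62279).

34279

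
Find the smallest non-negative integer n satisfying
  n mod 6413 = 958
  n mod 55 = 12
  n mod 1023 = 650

gcd(6413, 55) = 11 and 11 | (12 − 958), so the pair is consistent; merging gives n ≡ 20197 (mod 32065), where 32065 = lcm(6413, 55).
gcd(32065, 1023) = 11 and 11 | (650 − 20197), so the pair is consistent; merging gives n ≡ 1687577 (mod 2982045), where 2982045 = lcm(32065, 1023).
The solution is unique modulo lcm(6413, 55, 1023) = 2982045.

1687577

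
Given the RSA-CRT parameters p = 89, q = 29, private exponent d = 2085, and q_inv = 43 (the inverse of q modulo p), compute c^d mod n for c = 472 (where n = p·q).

2454

d_p = d mod (p−1) = 2085 mod 88 = 61; d_q = d mod (q−1) = 13.
m₁ = c^(d_p) mod p: c ≡ 27 (mod 89), and 27^61 mod 89 = 51.
m₂ = c^(d_q) mod q: c ≡ 8 (mod 29), and 8^13 mod 29 = 18.
h = q_inv·(m₁ − m₂) mod p = 43·(51 − 18) mod 89 = 84.
m = m₂ + h·q = 18 + 84·29 = 2454.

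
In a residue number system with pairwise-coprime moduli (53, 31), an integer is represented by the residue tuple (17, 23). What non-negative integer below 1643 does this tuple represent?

1077

From x ≡ 17 (mod 53) write x = 17 + 53t. Substituting into x ≡ 23 (mod 31) gives 53t ≡ 6 (mod 31), and since 22⁻¹ ≡ 24 (mod 31), t ≡ 20. Hence x ≡ 17 + 53·20 = 1077 (mod 1643).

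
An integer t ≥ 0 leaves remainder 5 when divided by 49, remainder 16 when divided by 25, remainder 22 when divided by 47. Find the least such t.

15391

The moduli are pairwise coprime; N = 49·25·47 = 57575.
N/49 = 1175; 1175 ≡ 48 (mod 49); 48·48 ≡ 1, so inverse 48.
N/25 = 2303; 2303 ≡ 3 (mod 25); 3·17 ≡ 1, so inverse 17.
N/47 = 1225; 1225 ≡ 3 (mod 47); 3·16 ≡ 1, so inverse 16.
t ≡ 5·1175·48 + 16·2303·17 + 22·1225·16 = 1339616.
1339616 mod 57575 = 15391.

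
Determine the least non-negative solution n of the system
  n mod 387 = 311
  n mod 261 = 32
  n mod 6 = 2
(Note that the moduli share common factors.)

gcd(387, 261) = 9 and 9 | (32 − 311), so the pair is consistent; merging gives n ≡ 1859 (mod 11223), where 11223 = lcm(387, 261).
gcd(11223, 6) = 3 and 3 | (2 − 1859), so the pair is consistent; merging gives n ≡ 13082 (mod 22446), where 22446 = lcm(11223, 6).
The solution is unique modulo lcm(387, 261, 6) = 22446.

13082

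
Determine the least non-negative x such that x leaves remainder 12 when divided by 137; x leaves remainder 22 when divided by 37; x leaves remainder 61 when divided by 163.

698027

The moduli are pairwise coprime; N = 137·37·163 = 826247.
N/137 = 6031; 6031 ≡ 3 (mod 137); 3·46 ≡ 1, so inverse 46.
N/37 = 22331; 22331 ≡ 20 (mod 37); 20·13 ≡ 1, so inverse 13.
N/163 = 5069; 5069 ≡ 16 (mod 163); 16·51 ≡ 1, so inverse 51.
x ≡ 12·6031·46 + 22·22331·13 + 61·5069·51 = 25485437.
25485437 mod 826247 = 698027.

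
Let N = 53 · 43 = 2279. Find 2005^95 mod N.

Mod 53: 2005 ≡ 44; by Fermat, exponent reduces to 95 mod 52 = 43; 44^43 ≡ 42 (mod 53).
Mod 43: 2005 ≡ 27; by Fermat, exponent reduces to 95 mod 42 = 11; 27^11 ≡ 39 (mod 43).
Combine by CRT: x ≡ 42 (mod 53), x ≡ 39 (mod 43) ⇒ x ≡ 254 (mod 2279).

254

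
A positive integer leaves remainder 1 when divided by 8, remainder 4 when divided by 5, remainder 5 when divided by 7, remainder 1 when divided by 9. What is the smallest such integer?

The moduli are pairwise coprime; N = 8·5·7·9 = 2520.
N/8 = 315; 315 ≡ 3 (mod 8); 3·3 ≡ 1, so inverse 3.
N/5 = 504; 504 ≡ 4 (mod 5); 4·4 ≡ 1, so inverse 4.
N/7 = 360; 360 ≡ 3 (mod 7); 3·5 ≡ 1, so inverse 5.
N/9 = 280; 280 ≡ 1 (mod 9), inverse 1.
x ≡ 1·315·3 + 4·504·4 + 5·360·5 + 1·280·1 = 18289.
18289 mod 2520 = 649.

649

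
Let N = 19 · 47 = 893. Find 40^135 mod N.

151

Mod 19: 40 ≡ 2; by Fermat, exponent reduces to 135 mod 18 = 9; 2^9 ≡ 18 (mod 19).
Mod 47: 40 ≡ 40; by Fermat, exponent reduces to 135 mod 46 = 43; 40^43 ≡ 10 (mod 47).
Combine by CRT: x ≡ 18 (mod 19), x ≡ 10 (mod 47) ⇒ x ≡ 151 (mod 893).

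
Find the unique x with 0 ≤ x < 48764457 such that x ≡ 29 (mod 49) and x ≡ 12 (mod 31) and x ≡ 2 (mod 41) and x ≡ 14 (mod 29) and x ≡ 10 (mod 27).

Combine the congruences pairwise.
From x ≡ 29 (mod 49) write x = 29 + 49t. Substituting into x ≡ 12 (mod 31) gives 49t ≡ 14 (mod 31), and since 18⁻¹ ≡ 19 (mod 31), t ≡ 18. Hence x ≡ 29 + 49·18 = 911 (mod 1519).
From x ≡ 911 (mod 1519) write x = 911 + 1519t. Substituting into x ≡ 2 (mod 41) gives 1519t ≡ 34 (mod 41), and since 2⁻¹ ≡ 21 (mod 41), t ≡ 17. Hence x ≡ 911 + 1519·17 = 26734 (mod 62279).
From x ≡ 26734 (mod 62279) write x = 26734 + 62279t. Substituting into x ≡ 14 (mod 29) gives 62279t ≡ 18 (mod 29), and since 16⁻¹ ≡ 20 (mod 29), t ≡ 12. Hence x ≡ 26734 + 62279·12 = 774082 (mod 1806091).
From x ≡ 774082 (mod 1806091) write x = 774082 + 1806091t. Substituting into x ≡ 10 (mod 27) gives 1806091t ≡ 18 (mod 27), and since 7⁻¹ ≡ 4 (mod 27), t ≡ 18. Hence x ≡ 774082 + 1806091·18 = 33283720 (mod 48764457).

33283720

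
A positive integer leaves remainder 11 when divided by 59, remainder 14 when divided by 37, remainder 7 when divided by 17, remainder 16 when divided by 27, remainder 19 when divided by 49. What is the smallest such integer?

8501911

The moduli are pairwise coprime; N = 59·37·17·27·49 = 49097853.
N/59 = 832167; 832167 ≡ 31 (mod 59); 31·40 ≡ 1, so inverse 40.
N/37 = 1326969; 1326969 ≡ 1 (mod 37), inverse 1.
N/17 = 2888109; 2888109 ≡ 13 (mod 17); 13·4 ≡ 1, so inverse 4.
N/27 = 1818439; 1818439 ≡ 16 (mod 27); 16·22 ≡ 1, so inverse 22.
N/49 = 1001997; 1001997 ≡ 45 (mod 49); 45·12 ≡ 1, so inverse 12.
a ≡ 11·832167·40 + 14·1326969·1 + 7·2888109·4 + 16·1818439·22 + 19·1001997·12 = 1334143942.
1334143942 mod 49097853 = 8501911.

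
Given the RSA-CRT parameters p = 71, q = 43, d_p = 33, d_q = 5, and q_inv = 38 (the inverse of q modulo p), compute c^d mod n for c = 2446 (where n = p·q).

1820

m₁ = c^(d_p) mod p: c ≡ 32 (mod 71), and 32^33 mod 71 = 45.
m₂ = c^(d_q) mod q: c ≡ 38 (mod 43), and 38^5 mod 43 = 14.
h = q_inv·(m₁ − m₂) mod p = 38·(45 − 14) mod 71 = 42.
m = m₂ + h·q = 14 + 42·43 = 1820.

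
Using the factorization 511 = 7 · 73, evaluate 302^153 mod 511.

302

Mod 7: 302 ≡ 1; by Fermat, exponent reduces to 153 mod 6 = 3; 1^3 ≡ 1 (mod 7).
Mod 73: 302 ≡ 10; by Fermat, exponent reduces to 153 mod 72 = 9; 10^9 ≡ 10 (mod 73).
Combine by CRT: x ≡ 1 (mod 7), x ≡ 10 (mod 73) ⇒ x ≡ 302 (mod 511).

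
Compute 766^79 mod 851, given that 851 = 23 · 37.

Mod 23: 766 ≡ 7; by Fermat, exponent reduces to 79 mod 22 = 13; 7^13 ≡ 20 (mod 23).
Mod 37: 766 ≡ 26; by Fermat, exponent reduces to 79 mod 36 = 7; 26^7 ≡ 26 (mod 37).
Combine by CRT: x ≡ 20 (mod 23), x ≡ 26 (mod 37) ⇒ x ≡ 618 (mod 851).

618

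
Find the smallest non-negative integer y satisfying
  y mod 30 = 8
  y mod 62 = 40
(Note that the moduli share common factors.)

908

gcd(30, 62) = 2 and 2 | (40 − 8), so the pair is consistent; merging gives y ≡ 908 (mod 930), where 930 = lcm(30, 62).
The solution is unique modulo lcm(30, 62) = 930.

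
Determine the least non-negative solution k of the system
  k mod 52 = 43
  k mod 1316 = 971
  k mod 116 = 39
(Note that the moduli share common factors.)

gcd(52, 1316) = 4 and 4 | (971 − 43), so the pair is consistent; merging gives k ≡ 10183 (mod 17108), where 17108 = lcm(52, 1316).
gcd(17108, 116) = 4 and 4 | (39 − 10183), so the pair is consistent; merging gives k ≡ 454991 (mod 496132), where 496132 = lcm(17108, 116).
The solution is unique modulo lcm(52, 1316, 116) = 496132.

454991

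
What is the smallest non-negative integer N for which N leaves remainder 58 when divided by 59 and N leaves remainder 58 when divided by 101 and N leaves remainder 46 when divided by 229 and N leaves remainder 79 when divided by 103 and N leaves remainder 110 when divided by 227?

The moduli are pairwise coprime; M = 59·101·229·103·227 = 31905969791.
M/59 = 540779149; 540779149 ≡ 17 (mod 59); 17·7 ≡ 1, so inverse 7.
M/101 = 315900691; 315900691 ≡ 62 (mod 101); 62·44 ≡ 1, so inverse 44.
M/229 = 139327379; 139327379 ≡ 115 (mod 229); 115·2 ≡ 1, so inverse 2.
M/103 = 309766697; 309766697 ≡ 68 (mod 103); 68·50 ≡ 1, so inverse 50.
M/227 = 140554933; 140554933 ≡ 165 (mod 227); 165·216 ≡ 1, so inverse 216.
N ≡ 58·540779149·7 + 58·315900691·44 + 46·139327379·2 + 79·309766697·50 + 110·140554933·216 = 5601716678024.
5601716678024 mod 31905969791 = 18171964599.

18171964599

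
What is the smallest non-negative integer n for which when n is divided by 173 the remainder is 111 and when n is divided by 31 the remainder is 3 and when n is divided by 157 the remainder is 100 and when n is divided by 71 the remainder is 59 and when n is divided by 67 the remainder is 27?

Combine the congruences pairwise.
From n ≡ 111 (mod 173) write n = 111 + 173t. Substituting into n ≡ 3 (mod 31) gives 173t ≡ 16 (mod 31), and since 18⁻¹ ≡ 19 (mod 31), t ≡ 25. Hence n ≡ 111 + 173·25 = 4436 (mod 5363).
From n ≡ 4436 (mod 5363) write n = 4436 + 5363t. Substituting into n ≡ 100 (mod 157) gives 5363t ≡ 60 (mod 157), and since 25⁻¹ ≡ 44 (mod 157), t ≡ 128. Hence n ≡ 4436 + 5363·128 = 690900 (mod 841991).
From n ≡ 690900 (mod 841991) write n = 690900 + 841991t. Substituting into n ≡ 59 (mod 71) gives 841991t ≡ 60 (mod 71), and since 2⁻¹ ≡ 36 (mod 71), t ≡ 30. Hence n ≡ 690900 + 841991·30 = 25950630 (mod 59781361).
From n ≡ 25950630 (mod 59781361) write n = 25950630 + 59781361t. Substituting into n ≡ 27 (mod 67) gives 59781361t ≡ 38 (mod 67), and since 8⁻¹ ≡ 42 (mod 67), t ≡ 55. Hence n ≡ 25950630 + 59781361·55 = 3313925485 (mod 4005351187).

3313925485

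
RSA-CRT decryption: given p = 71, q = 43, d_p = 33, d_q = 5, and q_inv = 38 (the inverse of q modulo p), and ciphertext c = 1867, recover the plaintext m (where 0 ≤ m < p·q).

m₁ = c^(d_p) mod p: c ≡ 21 (mod 71), and 21^33 mod 71 = 52.
m₂ = c^(d_q) mod q: c ≡ 18 (mod 43), and 18^5 mod 43 = 19.
h = q_inv·(m₁ − m₂) mod p = 38·(52 − 19) mod 71 = 47.
m = m₂ + h·q = 19 + 47·43 = 2040.

2040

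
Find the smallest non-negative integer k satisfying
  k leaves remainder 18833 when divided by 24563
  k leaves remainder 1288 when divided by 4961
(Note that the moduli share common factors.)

gcd(24563, 4961) = 121 and 121 | (1288 − 18833), so the pair is consistent; merging gives k ≡ 289026 (mod 1007083), where 1007083 = lcm(24563, 4961).
The solution is unique modulo lcm(24563, 4961) = 1007083.

289026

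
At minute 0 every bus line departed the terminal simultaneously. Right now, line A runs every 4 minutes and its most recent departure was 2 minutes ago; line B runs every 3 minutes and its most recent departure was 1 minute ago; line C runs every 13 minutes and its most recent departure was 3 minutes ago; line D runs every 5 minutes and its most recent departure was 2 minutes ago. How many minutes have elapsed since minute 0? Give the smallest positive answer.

562

Combine the congruences pairwise.
From t ≡ 2 (mod 4) write t = 2 + 4s. Substituting into t ≡ 1 (mod 3) gives 4s ≡ 2 (mod 3), and since 1⁻¹ ≡ 1 (mod 3), s ≡ 2. Hence t ≡ 2 + 4·2 = 10 (mod 12).
From t ≡ 10 (mod 12) write t = 10 + 12s. Substituting into t ≡ 3 (mod 13) gives 12s ≡ 6 (mod 13), and since 12⁻¹ ≡ 12 (mod 13), s ≡ 7. Hence t ≡ 10 + 12·7 = 94 (mod 156).
From t ≡ 94 (mod 156) write t = 94 + 156s. Substituting into t ≡ 2 (mod 5) gives 156s ≡ 3 (mod 5), and since 1⁻¹ ≡ 1 (mod 5), s ≡ 3. Hence t ≡ 94 + 156·3 = 562 (mod 780).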